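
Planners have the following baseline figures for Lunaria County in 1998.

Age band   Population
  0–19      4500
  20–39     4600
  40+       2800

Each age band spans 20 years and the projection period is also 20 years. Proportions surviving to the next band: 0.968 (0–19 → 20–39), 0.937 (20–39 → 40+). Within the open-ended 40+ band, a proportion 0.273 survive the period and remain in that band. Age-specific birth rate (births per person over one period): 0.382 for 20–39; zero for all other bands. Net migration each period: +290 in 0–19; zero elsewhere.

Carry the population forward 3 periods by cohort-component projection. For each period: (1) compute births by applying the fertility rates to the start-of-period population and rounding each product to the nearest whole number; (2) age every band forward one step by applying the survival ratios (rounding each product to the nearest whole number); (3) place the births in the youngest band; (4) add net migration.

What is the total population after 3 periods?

Period 1:
Births: 4600 * 0.382 = 1757
20–39: 4500 * 0.968 = 4356
40+: 4600 * 0.937 + 2800 * 0.273 = 4310 + 764 = 5074
Net migration: 0–19 + 290 → 2047
End of period: [2047, 4356, 5074]
Period 2:
Births: 4356 * 0.382 = 1664
20–39: 2047 * 0.968 = 1981
40+: 4356 * 0.937 + 5074 * 0.273 = 4082 + 1385 = 5467
Net migration: 0–19 + 290 → 1954
End of period: [1954, 1981, 5467]
Period 3:
Births: 1981 * 0.382 = 757
20–39: 1954 * 0.968 = 1891
40+: 1981 * 0.937 + 5467 * 0.273 = 1856 + 1492 = 3348
Net migration: 0–19 + 290 → 1047
End of period: [1047, 1891, 3348]
Total after period 3: 1047 + 1891 + 3348 = 6286

6286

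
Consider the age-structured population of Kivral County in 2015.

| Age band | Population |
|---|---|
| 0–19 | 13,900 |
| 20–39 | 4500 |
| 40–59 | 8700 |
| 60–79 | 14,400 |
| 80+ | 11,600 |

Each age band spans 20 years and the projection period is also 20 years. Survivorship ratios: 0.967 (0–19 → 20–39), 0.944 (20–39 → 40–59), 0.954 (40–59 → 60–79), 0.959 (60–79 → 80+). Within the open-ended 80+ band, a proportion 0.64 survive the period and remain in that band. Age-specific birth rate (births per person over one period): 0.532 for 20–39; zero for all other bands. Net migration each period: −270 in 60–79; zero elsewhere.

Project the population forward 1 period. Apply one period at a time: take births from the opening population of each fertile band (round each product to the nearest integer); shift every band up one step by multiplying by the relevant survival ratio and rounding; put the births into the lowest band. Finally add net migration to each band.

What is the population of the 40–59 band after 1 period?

— Period 1 —
Births: 4500 * 0.532 = 2394
20–39: 13900 * 0.967 = 13441
40–59: 4500 * 0.944 = 4248
60–79: 8700 * 0.954 = 8300
80+: 14400 * 0.959 + 11600 * 0.64 = 13810 + 7424 = 21234
Net migration: 60–79 − 270 → 8030
End of period: [2394, 13441, 4248, 8030, 21234]

4248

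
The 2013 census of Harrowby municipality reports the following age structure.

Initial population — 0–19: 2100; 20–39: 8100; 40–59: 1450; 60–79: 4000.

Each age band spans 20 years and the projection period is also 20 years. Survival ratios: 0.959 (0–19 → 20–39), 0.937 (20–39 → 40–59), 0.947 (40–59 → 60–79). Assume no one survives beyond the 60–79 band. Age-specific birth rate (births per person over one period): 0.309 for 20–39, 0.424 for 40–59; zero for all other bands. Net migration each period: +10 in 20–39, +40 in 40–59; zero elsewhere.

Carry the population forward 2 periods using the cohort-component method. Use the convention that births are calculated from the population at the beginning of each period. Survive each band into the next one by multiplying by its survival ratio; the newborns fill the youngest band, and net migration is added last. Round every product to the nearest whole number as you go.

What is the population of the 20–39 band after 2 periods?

(Groups numbered youngest = 1 to oldest = 4.)
After projecting period 1:
Births: 8100 * 0.309 = 2503, 1450 * 0.424 = 615 → total 3118
Group 2: 2100 * 0.959 = 2014
Group 3: 8100 * 0.937 = 7590
Group 4: 1450 * 0.947 = 1373
Net migration: Group 2 + 10 → 2024; Group 3 + 40 → 7630
Giving 3118 / 2024 / 7630 / 1373.
After projecting period 2:
Births: 2024 * 0.309 = 625, 7630 * 0.424 = 3235 → total 3860
Group 2: 3118 * 0.959 = 2990
Group 3: 2024 * 0.937 = 1896
Group 4: 7630 * 0.947 = 7226
Net migration: Group 2 + 10 → 3000; Group 3 + 40 → 1936
Giving 3860 / 3000 / 1936 / 7226.

3000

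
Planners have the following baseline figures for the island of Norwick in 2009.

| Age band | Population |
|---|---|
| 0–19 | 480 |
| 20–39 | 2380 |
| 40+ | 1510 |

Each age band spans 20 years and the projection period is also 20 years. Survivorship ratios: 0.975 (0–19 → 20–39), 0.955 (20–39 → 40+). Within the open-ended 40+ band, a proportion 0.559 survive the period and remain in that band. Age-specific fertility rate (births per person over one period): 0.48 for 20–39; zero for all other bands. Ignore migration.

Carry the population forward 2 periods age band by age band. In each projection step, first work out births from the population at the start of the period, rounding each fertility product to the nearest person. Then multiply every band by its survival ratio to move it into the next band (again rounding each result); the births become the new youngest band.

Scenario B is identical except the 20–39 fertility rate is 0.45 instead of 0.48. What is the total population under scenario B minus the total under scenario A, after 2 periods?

Let group 1 be 0–19 through group 3 = 40+.
After projecting period 1:
Births: 2380 * 0.48 = 1142
Group 2: 480 * 0.975 = 468
Group 3: 2380 * 0.955 + 1510 * 0.559 = 2273 + 844 = 3117
Giving 1142 / 468 / 3117.
After projecting period 2:
Births: 468 * 0.48 = 225
Group 2: 1142 * 0.975 = 1113
Group 3: 468 * 0.955 + 3117 * 0.559 = 447 + 1742 = 2189
Giving 225 / 1113 / 2189.
Scenario A total after 2 periods: 3527
Scenario B projection —
After projecting period 1:
Births: 2380 * 0.45 = 1071
Group 2: 480 * 0.975 = 468
Group 3: 2380 * 0.955 + 1510 * 0.559 = 2273 + 844 = 3117
Giving 1071 / 468 / 3117.
After projecting period 2:
Births: 468 * 0.45 = 211
Group 2: 1071 * 0.975 = 1044
Group 3: 468 * 0.955 + 3117 * 0.559 = 447 + 1742 = 2189
Giving 211 / 1044 / 2189.
Scenario B total after 2 periods: 3444
Difference B − A = 3444 − 3527 = -83

-83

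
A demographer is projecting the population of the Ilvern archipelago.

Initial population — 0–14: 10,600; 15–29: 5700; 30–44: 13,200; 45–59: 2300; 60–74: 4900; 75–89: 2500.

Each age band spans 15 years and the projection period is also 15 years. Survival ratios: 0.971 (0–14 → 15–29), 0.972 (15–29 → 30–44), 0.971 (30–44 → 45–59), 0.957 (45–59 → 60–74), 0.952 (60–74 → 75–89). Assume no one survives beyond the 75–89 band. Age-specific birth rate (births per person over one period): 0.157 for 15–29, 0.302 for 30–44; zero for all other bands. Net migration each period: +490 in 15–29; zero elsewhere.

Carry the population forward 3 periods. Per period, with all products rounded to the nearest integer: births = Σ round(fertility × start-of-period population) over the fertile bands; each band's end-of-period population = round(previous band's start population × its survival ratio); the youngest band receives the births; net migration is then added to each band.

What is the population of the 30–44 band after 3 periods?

Numbering the groups 1..6 from youngest to oldest:
[period 1]
Births: 5700 × 0.157 = 895 ; 13200 × 0.302 = 3986 ⇒ total 4881
Group 2: 10600 × 0.971 = 10293
Group 3: 5700 × 0.972 = 5540
Group 4: 13200 × 0.971 = 12817
Group 5: 2300 × 0.957 = 2201
Group 6: 4900 × 0.952 = 4665
Net migration: Group 2 + 490 → 10783
Population now: 0–14=4881, 15–29=10783, 30–44=5540, 45–59=12817, 60–74=2201, 75–89=4665
[period 2]
Births: 10783 × 0.157 = 1693 ; 5540 × 0.302 = 1673 ⇒ total 3366
Group 2: 4881 × 0.971 = 4739
Group 3: 10783 × 0.972 = 10481
Group 4: 5540 × 0.971 = 5379
Group 5: 12817 × 0.957 = 12266
Group 6: 2201 × 0.952 = 2095
Net migration: Group 2 + 490 → 5229
Population now: 0–14=3366, 15–29=5229, 30–44=10481, 45–59=5379, 60–74=12266, 75–89=2095
[period 3]
Births: 5229 × 0.157 = 821 ; 10481 × 0.302 = 3165 ⇒ total 3986
Group 2: 3366 × 0.971 = 3268
Group 3: 5229 × 0.972 = 5083
Group 4: 10481 × 0.971 = 10177
Group 5: 5379 × 0.957 = 5148
Group 6: 12266 × 0.952 = 11677
Net migration: Group 2 + 490 → 3758
Population now: 0–14=3986, 15–29=3758, 30–44=5083, 45–59=10177, 60–74=5148, 75–89=11677

5083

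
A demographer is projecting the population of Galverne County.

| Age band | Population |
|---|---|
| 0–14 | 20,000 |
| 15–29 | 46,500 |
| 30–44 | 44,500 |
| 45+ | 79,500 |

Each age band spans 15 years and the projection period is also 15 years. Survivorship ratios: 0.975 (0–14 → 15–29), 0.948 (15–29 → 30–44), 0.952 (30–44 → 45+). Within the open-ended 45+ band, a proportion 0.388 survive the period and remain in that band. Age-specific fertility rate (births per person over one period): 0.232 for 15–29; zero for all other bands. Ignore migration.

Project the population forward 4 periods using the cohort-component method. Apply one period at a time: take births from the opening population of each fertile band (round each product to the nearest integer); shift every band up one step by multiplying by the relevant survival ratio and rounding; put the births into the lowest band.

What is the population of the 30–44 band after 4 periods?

Call the groups 1 to 4, youngest first.
Period 1:
Births: 46500 × 0.232 = 10788
Group 2: 20000 × 0.975 = 19500
Group 3: 46500 × 0.948 = 44082
Group 4: 44500 × 0.952 + 79500 × 0.388 = 42364 + 30846 = 73210
End of period: [10788, 19500, 44082, 73210]
Period 2:
Births: 19500 × 0.232 = 4524
Group 2: 10788 × 0.975 = 10518
Group 3: 19500 × 0.948 = 18486
Group 4: 44082 × 0.952 + 73210 × 0.388 = 41966 + 28405 = 70371
End of period: [4524, 10518, 18486, 70371]
Period 3:
Births: 10518 × 0.232 = 2440
Group 2: 4524 × 0.975 = 4411
Group 3: 10518 × 0.948 = 9971
Group 4: 18486 × 0.952 + 70371 × 0.388 = 17599 + 27304 = 44903
End of period: [2440, 4411, 9971, 44903]
Period 4:
Births: 4411 × 0.232 = 1023
Group 2: 2440 × 0.975 = 2379
Group 3: 4411 × 0.948 = 4182
Group 4: 9971 × 0.952 + 44903 × 0.388 = 9492 + 17422 = 26914
End of period: [1023, 2379, 4182, 26914]

4182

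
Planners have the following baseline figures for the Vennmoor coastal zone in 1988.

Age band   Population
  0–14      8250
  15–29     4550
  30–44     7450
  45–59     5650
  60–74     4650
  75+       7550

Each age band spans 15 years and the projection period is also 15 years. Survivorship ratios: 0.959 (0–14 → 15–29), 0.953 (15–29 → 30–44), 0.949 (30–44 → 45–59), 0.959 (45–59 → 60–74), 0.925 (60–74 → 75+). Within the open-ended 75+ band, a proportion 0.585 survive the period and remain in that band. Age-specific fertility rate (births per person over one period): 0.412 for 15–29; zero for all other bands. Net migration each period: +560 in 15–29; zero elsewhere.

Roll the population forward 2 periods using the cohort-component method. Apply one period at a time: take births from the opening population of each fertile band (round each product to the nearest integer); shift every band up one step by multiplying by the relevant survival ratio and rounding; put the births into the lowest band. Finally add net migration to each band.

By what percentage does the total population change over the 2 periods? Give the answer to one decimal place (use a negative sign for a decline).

-8.3

Let band 1 be 0–14 through band 6 = 75+.
Period 1:
Births: 4550 × 0.412 = 1875
Band 2: 8250 × 0.959 = 7912
Band 3: 4550 × 0.953 = 4336
Band 4: 7450 × 0.949 = 7070
Band 5: 5650 × 0.959 = 5418
Band 6: 4650 × 0.925 + 7550 × 0.585 = 4301 + 4417 = 8718
Net migration: Band 2 + 560 → 8472
Population now: 0–14=1875, 15–29=8472, 30–44=4336, 45–59=7070, 60–74=5418, 75+=8718
Period 2:
Births: 8472 × 0.412 = 3490
Band 2: 1875 × 0.959 = 1798
Band 3: 8472 × 0.953 = 8074
Band 4: 4336 × 0.949 = 4115
Band 5: 7070 × 0.959 = 6780
Band 6: 5418 × 0.925 + 8718 × 0.585 = 5012 + 5100 = 10112
Net migration: Band 2 + 560 → 2358
Population now: 0–14=3490, 15–29=2358, 30–44=8074, 45–59=4115, 60–74=6780, 75+=10112
Total: 38100 → 34929; change = -3171; percentage change = -8.3%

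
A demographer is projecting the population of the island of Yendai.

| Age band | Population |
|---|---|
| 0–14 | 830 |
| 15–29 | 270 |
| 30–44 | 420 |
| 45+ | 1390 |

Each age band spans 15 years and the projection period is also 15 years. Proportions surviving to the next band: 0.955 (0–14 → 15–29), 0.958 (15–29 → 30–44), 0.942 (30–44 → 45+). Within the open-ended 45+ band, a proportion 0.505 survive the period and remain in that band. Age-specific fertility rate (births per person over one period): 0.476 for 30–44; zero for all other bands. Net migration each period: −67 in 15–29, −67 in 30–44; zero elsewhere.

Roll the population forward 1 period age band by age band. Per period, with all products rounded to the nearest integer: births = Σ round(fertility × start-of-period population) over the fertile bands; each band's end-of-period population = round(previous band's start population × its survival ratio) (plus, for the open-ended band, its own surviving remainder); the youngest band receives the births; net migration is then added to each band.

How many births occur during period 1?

[period 1]
Births: 420 × 0.476 = 200
15–29: 830 × 0.955 = 793
30–44: 270 × 0.958 = 259
45+: 420 × 0.942 + 1390 × 0.505 = 396 + 702 = 1098
Net migration: 15–29 − 67 → 726; 30–44 − 67 → 192
Giving 200 / 726 / 192 / 1098.

200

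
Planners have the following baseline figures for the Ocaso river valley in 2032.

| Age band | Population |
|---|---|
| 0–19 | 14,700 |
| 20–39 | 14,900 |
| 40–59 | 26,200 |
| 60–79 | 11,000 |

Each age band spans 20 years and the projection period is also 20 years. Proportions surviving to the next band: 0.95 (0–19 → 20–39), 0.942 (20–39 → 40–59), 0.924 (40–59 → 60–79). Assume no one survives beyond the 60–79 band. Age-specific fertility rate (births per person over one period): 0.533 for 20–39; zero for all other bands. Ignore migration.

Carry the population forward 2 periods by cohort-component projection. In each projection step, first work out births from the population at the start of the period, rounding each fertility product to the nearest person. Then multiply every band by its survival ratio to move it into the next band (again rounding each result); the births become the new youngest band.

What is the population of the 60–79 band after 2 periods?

12969

Numbering the groups 1..4 from youngest to oldest:
[period 1]
Births: 14900 × 0.533 = 7942
Group 2: 14700 × 0.95 = 13965
Group 3: 14900 × 0.942 = 14036
Group 4: 26200 × 0.924 = 24209
Population now: 0–19=7942, 20–39=13965, 40–59=14036, 60–79=24209
[period 2]
Births: 13965 × 0.533 = 7443
Group 2: 7942 × 0.95 = 7545
Group 3: 13965 × 0.942 = 13155
Group 4: 14036 × 0.924 = 12969
Population now: 0–19=7443, 20–39=7545, 40–59=13155, 60–79=12969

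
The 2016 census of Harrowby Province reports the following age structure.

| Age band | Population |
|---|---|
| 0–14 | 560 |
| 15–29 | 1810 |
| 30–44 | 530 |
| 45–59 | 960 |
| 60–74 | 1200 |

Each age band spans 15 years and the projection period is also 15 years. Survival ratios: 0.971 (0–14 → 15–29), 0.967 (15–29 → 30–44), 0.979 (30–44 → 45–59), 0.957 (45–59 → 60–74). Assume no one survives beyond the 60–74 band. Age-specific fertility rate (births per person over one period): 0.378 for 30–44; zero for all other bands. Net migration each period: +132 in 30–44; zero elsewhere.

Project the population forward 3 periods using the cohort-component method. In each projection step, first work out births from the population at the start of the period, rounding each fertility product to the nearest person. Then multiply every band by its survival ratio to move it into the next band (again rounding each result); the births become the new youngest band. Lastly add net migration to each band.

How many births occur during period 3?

249

Let group 1 be 0–14 through group 5 = 60–74.
Period 1:
Births: 530 × 0.378 = 200
Group 2: 560 × 0.971 = 544
Group 3: 1810 × 0.967 = 1750
Group 4: 530 × 0.979 = 519
Group 5: 960 × 0.957 = 919
Net migration: Group 3 + 132 → 1882
Giving 200 / 544 / 1882 / 519 / 919.
Period 2:
Births: 1882 × 0.378 = 711
Group 2: 200 × 0.971 = 194
Group 3: 544 × 0.967 = 526
Group 4: 1882 × 0.979 = 1842
Group 5: 519 × 0.957 = 497
Net migration: Group 3 + 132 → 658
Giving 711 / 194 / 658 / 1842 / 497.
Period 3:
Births: 658 × 0.378 = 249
Group 2: 711 × 0.971 = 690
Group 3: 194 × 0.967 = 188
Group 4: 658 × 0.979 = 644
Group 5: 1842 × 0.957 = 1763
Net migration: Group 3 + 132 → 320
Giving 249 / 690 / 320 / 644 / 1763.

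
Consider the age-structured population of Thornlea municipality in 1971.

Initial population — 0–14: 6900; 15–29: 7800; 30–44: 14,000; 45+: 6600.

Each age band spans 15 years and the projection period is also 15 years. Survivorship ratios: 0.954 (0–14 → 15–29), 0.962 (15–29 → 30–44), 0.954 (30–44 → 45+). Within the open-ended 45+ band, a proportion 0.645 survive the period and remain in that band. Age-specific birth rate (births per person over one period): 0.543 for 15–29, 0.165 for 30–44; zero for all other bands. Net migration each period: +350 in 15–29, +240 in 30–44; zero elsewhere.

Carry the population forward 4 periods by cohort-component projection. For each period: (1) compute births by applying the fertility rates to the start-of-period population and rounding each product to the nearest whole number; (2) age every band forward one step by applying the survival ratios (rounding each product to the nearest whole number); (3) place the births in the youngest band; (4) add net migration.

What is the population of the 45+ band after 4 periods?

After projecting period 1:
Births: 7800 × 0.543 = 4235  |  14000 × 0.165 = 2310 — total 6545
15–29: 6900 × 0.954 = 6583
30–44: 7800 × 0.962 = 7504
45+: 14000 × 0.954 + 6600 × 0.645 = 13356 + 4257 = 17613
Net migration: 15–29 + 350 → 6933; 30–44 + 240 → 7744
Giving 6545 / 6933 / 7744 / 17613.
After projecting period 2:
Births: 6933 × 0.543 = 3765  |  7744 × 0.165 = 1278 — total 5043
15–29: 6545 × 0.954 = 6244
30–44: 6933 × 0.962 = 6670
45+: 7744 × 0.954 + 17613 × 0.645 = 7388 + 11360 = 18748
Net migration: 15–29 + 350 → 6594; 30–44 + 240 → 6910
Giving 5043 / 6594 / 6910 / 18748.
After projecting period 3:
Births: 6594 × 0.543 = 3581  |  6910 × 0.165 = 1140 — total 4721
15–29: 5043 × 0.954 = 4811
30–44: 6594 × 0.962 = 6343
45+: 6910 × 0.954 + 18748 × 0.645 = 6592 + 12092 = 18684
Net migration: 15–29 + 350 → 5161; 30–44 + 240 → 6583
Giving 4721 / 5161 / 6583 / 18684.
After projecting period 4:
Births: 5161 × 0.543 = 2802  |  6583 × 0.165 = 1086 — total 3888
15–29: 4721 × 0.954 = 4504
30–44: 5161 × 0.962 = 4965
45+: 6583 × 0.954 + 18684 × 0.645 = 6280 + 12051 = 18331
Net migration: 15–29 + 350 → 4854; 30–44 + 240 → 5205
Giving 3888 / 4854 / 5205 / 18331.

18331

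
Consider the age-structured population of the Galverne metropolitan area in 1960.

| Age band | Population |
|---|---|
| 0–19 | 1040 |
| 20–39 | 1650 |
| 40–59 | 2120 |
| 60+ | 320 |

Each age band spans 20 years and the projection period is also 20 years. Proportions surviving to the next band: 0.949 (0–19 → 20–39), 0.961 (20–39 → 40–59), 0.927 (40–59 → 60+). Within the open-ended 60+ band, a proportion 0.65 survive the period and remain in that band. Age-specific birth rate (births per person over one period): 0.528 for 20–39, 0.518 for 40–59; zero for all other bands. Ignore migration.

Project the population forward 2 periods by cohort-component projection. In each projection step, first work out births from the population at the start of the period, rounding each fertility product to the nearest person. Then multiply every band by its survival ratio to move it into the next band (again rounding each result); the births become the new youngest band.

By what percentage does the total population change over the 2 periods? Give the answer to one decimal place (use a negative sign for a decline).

Period 1.
Births: 1650 × 0.528 = 871, 2120 × 0.518 = 1098 → 1969
20–39: 1040 × 0.949 = 987
40–59: 1650 × 0.961 = 1586
60+: 2120 × 0.927 + 320 × 0.65 = 1965 + 208 = 2173
End of period: [1969, 987, 1586, 2173]
Period 2.
Births: 987 × 0.528 = 521, 1586 × 0.518 = 822 → 1343
20–39: 1969 × 0.949 = 1869
40–59: 987 × 0.961 = 949
60+: 1586 × 0.927 + 2173 × 0.65 = 1470 + 1412 = 2882
End of period: [1343, 1869, 949, 2882]
Total: 5130 → 7043; change = 1913; percentage change = 37.3%

37.3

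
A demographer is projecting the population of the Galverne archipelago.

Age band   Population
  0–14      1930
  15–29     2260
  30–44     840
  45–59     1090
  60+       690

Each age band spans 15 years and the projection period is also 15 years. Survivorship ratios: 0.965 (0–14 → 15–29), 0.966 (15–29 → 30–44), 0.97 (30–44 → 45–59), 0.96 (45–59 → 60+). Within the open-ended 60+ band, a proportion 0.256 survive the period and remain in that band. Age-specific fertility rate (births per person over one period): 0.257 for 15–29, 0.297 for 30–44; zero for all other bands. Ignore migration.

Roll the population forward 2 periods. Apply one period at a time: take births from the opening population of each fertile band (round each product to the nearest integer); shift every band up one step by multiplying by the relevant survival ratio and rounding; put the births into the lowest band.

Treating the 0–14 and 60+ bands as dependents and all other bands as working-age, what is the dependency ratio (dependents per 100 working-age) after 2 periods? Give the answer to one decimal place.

[period 1]
Births: 2260 × 0.257 = 581, 840 × 0.297 = 249 — total 830
15–29: 1930 × 0.965 = 1862
30–44: 2260 × 0.966 = 2183
45–59: 840 × 0.97 = 815
60+: 1090 × 0.96 + 690 × 0.256 = 1046 + 177 = 1223
Giving 830 / 1862 / 2183 / 815 / 1223.
[period 2]
Births: 1862 × 0.257 = 479, 2183 × 0.297 = 648 — total 1127
15–29: 830 × 0.965 = 801
30–44: 1862 × 0.966 = 1799
45–59: 2183 × 0.97 = 2118
60+: 815 × 0.96 + 1223 × 0.256 = 782 + 313 = 1095
Giving 1127 / 801 / 1799 / 2118 / 1095.
Dependents (band 0–14 + band 60+) = 1127 + 1095 = 2222; working-age = 4718; ratio = 2222/4718 × 100 = 47.1

47.1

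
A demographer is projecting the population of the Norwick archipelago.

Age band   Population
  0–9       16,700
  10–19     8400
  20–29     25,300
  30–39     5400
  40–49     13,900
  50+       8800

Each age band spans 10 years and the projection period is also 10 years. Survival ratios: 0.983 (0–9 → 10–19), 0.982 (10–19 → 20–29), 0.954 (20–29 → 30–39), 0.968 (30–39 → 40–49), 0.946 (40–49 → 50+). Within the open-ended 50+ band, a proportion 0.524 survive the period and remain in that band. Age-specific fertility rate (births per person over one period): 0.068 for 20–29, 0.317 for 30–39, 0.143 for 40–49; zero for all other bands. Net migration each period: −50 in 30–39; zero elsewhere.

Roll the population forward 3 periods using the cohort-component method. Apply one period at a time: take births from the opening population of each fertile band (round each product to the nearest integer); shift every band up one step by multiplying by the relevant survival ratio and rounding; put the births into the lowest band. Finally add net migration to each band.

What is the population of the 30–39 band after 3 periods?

15329

[period 1]
Births: 25300 * 0.068 = 1720  |  5400 * 0.317 = 1712  |  13900 * 0.143 = 1988 → 5420
10–19: 16700 * 0.983 = 16416
20–29: 8400 * 0.982 = 8249
30–39: 25300 * 0.954 = 24136
40–49: 5400 * 0.968 = 5227
50+: 13900 * 0.946 + 8800 * 0.524 = 13149 + 4611 = 17760
Net migration: 30–39 − 50 → 24086
End of period: [5420, 16416, 8249, 24086, 5227, 17760]
[period 2]
Births: 8249 * 0.068 = 561  |  24086 * 0.317 = 7635  |  5227 * 0.143 = 747 → 8943
10–19: 5420 * 0.983 = 5328
20–29: 16416 * 0.982 = 16121
30–39: 8249 * 0.954 = 7870
40–49: 24086 * 0.968 = 23315
50+: 5227 * 0.946 + 17760 * 0.524 = 4945 + 9306 = 14251
Net migration: 30–39 − 50 → 7820
End of period: [8943, 5328, 16121, 7820, 23315, 14251]
[period 3]
Births: 16121 * 0.068 = 1096  |  7820 * 0.317 = 2479  |  23315 * 0.143 = 3334 → 6909
10–19: 8943 * 0.983 = 8791
20–29: 5328 * 0.982 = 5232
30–39: 16121 * 0.954 = 15379
40–49: 7820 * 0.968 = 7570
50+: 23315 * 0.946 + 14251 * 0.524 = 22056 + 7468 = 29524
Net migration: 30–39 − 50 → 15329
End of period: [6909, 8791, 5232, 15329, 7570, 29524]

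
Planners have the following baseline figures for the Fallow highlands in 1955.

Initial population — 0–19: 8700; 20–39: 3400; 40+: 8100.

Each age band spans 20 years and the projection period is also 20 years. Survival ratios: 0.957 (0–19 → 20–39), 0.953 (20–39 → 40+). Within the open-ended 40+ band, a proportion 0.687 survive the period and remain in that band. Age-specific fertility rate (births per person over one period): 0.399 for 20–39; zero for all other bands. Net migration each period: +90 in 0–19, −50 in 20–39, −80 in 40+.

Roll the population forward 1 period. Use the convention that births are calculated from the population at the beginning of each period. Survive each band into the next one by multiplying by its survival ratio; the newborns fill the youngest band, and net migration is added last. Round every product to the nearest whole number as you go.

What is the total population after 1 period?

18448

After projecting period 1:
Births: 3400 × 0.399 = 1357
20–39: 8700 × 0.957 = 8326
40+: 3400 × 0.953 + 8100 × 0.687 = 3240 + 5565 = 8805
Net migration: 0–19 + 90 → 1447; 20–39 − 50 → 8276; 40+ − 80 → 8725
Population now: 0–19=1447, 20–39=8276, 40+=8725
Total after period 1: 1447 + 8276 + 8725 = 18448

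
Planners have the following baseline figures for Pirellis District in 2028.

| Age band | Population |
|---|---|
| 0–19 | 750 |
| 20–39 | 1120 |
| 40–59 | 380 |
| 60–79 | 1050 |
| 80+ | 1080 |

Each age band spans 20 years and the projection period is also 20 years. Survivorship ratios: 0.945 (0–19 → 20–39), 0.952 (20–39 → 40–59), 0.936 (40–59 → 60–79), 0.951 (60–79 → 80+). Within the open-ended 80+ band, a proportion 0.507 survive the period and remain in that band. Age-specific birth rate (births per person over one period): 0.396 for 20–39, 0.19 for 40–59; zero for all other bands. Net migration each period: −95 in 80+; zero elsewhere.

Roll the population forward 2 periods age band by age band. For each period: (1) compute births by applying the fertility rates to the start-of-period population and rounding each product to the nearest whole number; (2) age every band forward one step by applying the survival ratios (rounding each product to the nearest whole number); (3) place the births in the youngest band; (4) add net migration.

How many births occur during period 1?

516

Period 1.
Births: 1120 × 0.396 = 444  |  380 × 0.19 = 72 → 516
20–39: 750 × 0.945 = 709
40–59: 1120 × 0.952 = 1066
60–79: 380 × 0.936 = 356
80+: 1050 × 0.951 + 1080 × 0.507 = 999 + 548 = 1547
Net migration: 80+ − 95 → 1452
End of period: [516, 709, 1066, 356, 1452]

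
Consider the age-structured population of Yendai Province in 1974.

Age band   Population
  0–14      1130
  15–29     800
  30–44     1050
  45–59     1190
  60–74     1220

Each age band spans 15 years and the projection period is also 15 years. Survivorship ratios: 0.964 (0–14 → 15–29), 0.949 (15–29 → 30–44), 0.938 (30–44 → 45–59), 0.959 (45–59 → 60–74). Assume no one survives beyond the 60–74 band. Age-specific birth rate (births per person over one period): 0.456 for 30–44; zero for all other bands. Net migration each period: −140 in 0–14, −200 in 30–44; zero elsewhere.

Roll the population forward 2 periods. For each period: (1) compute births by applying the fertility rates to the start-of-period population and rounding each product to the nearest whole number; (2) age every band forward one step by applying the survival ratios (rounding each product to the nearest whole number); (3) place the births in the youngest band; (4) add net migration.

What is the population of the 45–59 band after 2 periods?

Period 1:
Births: 1050 * 0.456 = 479
15–29: 1130 * 0.964 = 1089
30–44: 800 * 0.949 = 759
45–59: 1050 * 0.938 = 985
60–74: 1190 * 0.959 = 1141
Net migration: 0–14 − 140 → 339; 30–44 − 200 → 559
Giving 339 / 1089 / 559 / 985 / 1141.
Period 2:
Births: 559 * 0.456 = 255
15–29: 339 * 0.964 = 327
30–44: 1089 * 0.949 = 1033
45–59: 559 * 0.938 = 524
60–74: 985 * 0.959 = 945
Net migration: 0–14 − 140 → 115; 30–44 − 200 → 833
Giving 115 / 327 / 833 / 524 / 945.

524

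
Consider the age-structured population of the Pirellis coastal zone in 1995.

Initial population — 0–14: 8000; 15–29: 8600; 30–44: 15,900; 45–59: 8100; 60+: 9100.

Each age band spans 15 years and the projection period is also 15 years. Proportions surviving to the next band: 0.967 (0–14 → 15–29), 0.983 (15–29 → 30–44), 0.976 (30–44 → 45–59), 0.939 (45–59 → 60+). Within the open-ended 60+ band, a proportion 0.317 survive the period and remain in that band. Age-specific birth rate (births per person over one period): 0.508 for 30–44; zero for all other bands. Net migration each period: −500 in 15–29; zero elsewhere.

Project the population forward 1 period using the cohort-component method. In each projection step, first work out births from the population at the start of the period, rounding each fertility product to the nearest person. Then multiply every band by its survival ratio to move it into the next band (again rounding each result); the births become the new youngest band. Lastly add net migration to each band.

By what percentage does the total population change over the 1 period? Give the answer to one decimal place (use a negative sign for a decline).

0.2

(Groups numbered youngest = 1 to oldest = 5.)
Period 1:
Births: 15900 × 0.508 = 8077
Group 2: 8000 × 0.967 = 7736
Group 3: 8600 × 0.983 = 8454
Group 4: 15900 × 0.976 = 15518
Group 5: 8100 × 0.939 + 9100 × 0.317 = 7606 + 2885 = 10491
Net migration: Group 2 − 500 → 7236
Population now: 0–14=8077, 15–29=7236, 30–44=8454, 45–59=15518, 60+=10491
Total: 49700 → 49776; change = 76; percentage change = 0.2%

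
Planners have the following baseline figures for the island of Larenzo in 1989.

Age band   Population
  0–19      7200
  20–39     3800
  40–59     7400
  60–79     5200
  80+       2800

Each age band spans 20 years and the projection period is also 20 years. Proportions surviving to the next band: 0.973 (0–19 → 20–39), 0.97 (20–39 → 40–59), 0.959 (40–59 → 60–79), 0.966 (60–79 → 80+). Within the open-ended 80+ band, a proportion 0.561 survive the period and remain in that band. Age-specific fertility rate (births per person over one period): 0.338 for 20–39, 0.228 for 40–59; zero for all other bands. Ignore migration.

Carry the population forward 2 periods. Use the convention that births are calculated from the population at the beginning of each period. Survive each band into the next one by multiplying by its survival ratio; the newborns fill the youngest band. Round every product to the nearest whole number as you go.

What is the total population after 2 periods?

[period 1]
Births: 3800 * 0.338 = 1284 ; 7400 * 0.228 = 1687 — total 2971
20–39: 7200 * 0.973 = 7006
40–59: 3800 * 0.97 = 3686
60–79: 7400 * 0.959 = 7097
80+: 5200 * 0.966 + 2800 * 0.561 = 5023 + 1571 = 6594
→ [2971, 7006, 3686, 7097, 6594]
[period 2]
Births: 7006 * 0.338 = 2368 ; 3686 * 0.228 = 840 — total 3208
20–39: 2971 * 0.973 = 2891
40–59: 7006 * 0.97 = 6796
60–79: 3686 * 0.959 = 3535
80+: 7097 * 0.966 + 6594 * 0.561 = 6856 + 3699 = 10555
→ [3208, 2891, 6796, 3535, 10555]
Total after period 2: 3208 + 2891 + 6796 + 3535 + 10555 = 26985

26985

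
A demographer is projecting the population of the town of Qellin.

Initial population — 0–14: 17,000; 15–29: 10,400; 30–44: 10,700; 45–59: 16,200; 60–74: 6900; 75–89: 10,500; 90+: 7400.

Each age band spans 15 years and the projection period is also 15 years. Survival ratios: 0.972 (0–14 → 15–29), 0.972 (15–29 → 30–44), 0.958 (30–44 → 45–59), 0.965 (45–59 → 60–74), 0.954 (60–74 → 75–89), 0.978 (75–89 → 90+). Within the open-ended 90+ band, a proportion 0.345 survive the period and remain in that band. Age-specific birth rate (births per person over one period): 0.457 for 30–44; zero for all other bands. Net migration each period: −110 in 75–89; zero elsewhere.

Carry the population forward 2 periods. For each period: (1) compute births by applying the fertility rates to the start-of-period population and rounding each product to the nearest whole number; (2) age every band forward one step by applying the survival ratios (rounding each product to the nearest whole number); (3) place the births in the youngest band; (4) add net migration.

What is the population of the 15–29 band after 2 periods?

4753

Call the bands 1 to 7, youngest first.
After projecting period 1:
Births: 10700 × 0.457 = 4890
Band 2: 17000 × 0.972 = 16524
Band 3: 10400 × 0.972 = 10109
Band 4: 10700 × 0.958 = 10251
Band 5: 16200 × 0.965 = 15633
Band 6: 6900 × 0.954 = 6583
Band 7: 10500 × 0.978 + 7400 × 0.345 = 10269 + 2553 = 12822
Net migration: Band 6 − 110 → 6473
Population now: 0–14=4890, 15–29=16524, 30–44=10109, 45–59=10251, 60–74=15633, 75–89=6473, 90+=12822
After projecting period 2:
Births: 10109 × 0.457 = 4620
Band 2: 4890 × 0.972 = 4753
Band 3: 16524 × 0.972 = 16061
Band 4: 10109 × 0.958 = 9684
Band 5: 10251 × 0.965 = 9892
Band 6: 15633 × 0.954 = 14914
Band 7: 6473 × 0.978 + 12822 × 0.345 = 6331 + 4424 = 10755
Net migration: Band 6 − 110 → 14804
Population now: 0–14=4620, 15–29=4753, 30–44=16061, 45–59=9684, 60–74=9892, 75–89=14804, 90+=10755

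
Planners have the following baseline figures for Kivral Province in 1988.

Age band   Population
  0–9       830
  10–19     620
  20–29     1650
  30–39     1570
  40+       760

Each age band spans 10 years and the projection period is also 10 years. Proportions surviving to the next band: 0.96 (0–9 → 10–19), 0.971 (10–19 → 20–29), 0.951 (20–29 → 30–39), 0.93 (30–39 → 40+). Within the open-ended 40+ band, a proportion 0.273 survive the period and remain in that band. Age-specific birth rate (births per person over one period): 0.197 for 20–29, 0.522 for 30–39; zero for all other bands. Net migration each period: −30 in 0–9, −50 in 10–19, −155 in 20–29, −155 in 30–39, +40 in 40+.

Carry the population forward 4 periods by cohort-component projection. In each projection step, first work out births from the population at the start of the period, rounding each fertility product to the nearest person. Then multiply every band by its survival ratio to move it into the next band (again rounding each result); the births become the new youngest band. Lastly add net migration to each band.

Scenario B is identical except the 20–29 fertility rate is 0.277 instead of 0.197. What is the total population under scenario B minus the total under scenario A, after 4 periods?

298

(Groups numbered youngest = 1 to oldest = 5.)
After projecting period 1:
Births: 1650 × 0.197 = 325  |  1570 × 0.522 = 820 → total 1145
Group 2: 830 × 0.96 = 797
Group 3: 620 × 0.971 = 602
Group 4: 1650 × 0.951 = 1569
Group 5: 1570 × 0.93 + 760 × 0.273 = 1460 + 207 = 1667
Net migration: Group 1 − 30 → 1115; Group 2 − 50 → 747; Group 3 − 155 → 447; Group 4 − 155 → 1414; Group 5 + 40 → 1707
Giving 1115 / 747 / 447 / 1414 / 1707.
After projecting period 2:
Births: 447 × 0.197 = 88  |  1414 × 0.522 = 738 → total 826
Group 2: 1115 × 0.96 = 1070
Group 3: 747 × 0.971 = 725
Group 4: 447 × 0.951 = 425
Group 5: 1414 × 0.93 + 1707 × 0.273 = 1315 + 466 = 1781
Net migration: Group 1 − 30 → 796; Group 2 − 50 → 1020; Group 3 − 155 → 570; Group 4 − 155 → 270; Group 5 + 40 → 1821
Giving 796 / 1020 / 570 / 270 / 1821.
After projecting period 3:
Births: 570 × 0.197 = 112  |  270 × 0.522 = 141 → total 253
Group 2: 796 × 0.96 = 764
Group 3: 1020 × 0.971 = 990
Group 4: 570 × 0.951 = 542
Group 5: 270 × 0.93 + 1821 × 0.273 = 251 + 497 = 748
Net migration: Group 1 − 30 → 223; Group 2 − 50 → 714; Group 3 − 155 → 835; Group 4 − 155 → 387; Group 5 + 40 → 788
Giving 223 / 714 / 835 / 387 / 788.
After projecting period 4:
Births: 835 × 0.197 = 164  |  387 × 0.522 = 202 → total 366
Group 2: 223 × 0.96 = 214
Group 3: 714 × 0.971 = 693
Group 4: 835 × 0.951 = 794
Group 5: 387 × 0.93 + 788 × 0.273 = 360 + 215 = 575
Net migration: Group 1 − 30 → 336; Group 2 − 50 → 164; Group 3 − 155 → 538; Group 4 − 155 → 639; Group 5 + 40 → 615
Giving 336 / 164 / 538 / 639 / 615.
Scenario A total after 4 periods: 2292
Scenario B projection —
After projecting period 1:
Births: 1650 × 0.277 = 457  |  1570 × 0.522 = 820 → total 1277
Group 2: 830 × 0.96 = 797
Group 3: 620 × 0.971 = 602
Group 4: 1650 × 0.951 = 1569
Group 5: 1570 × 0.93 + 760 × 0.273 = 1460 + 207 = 1667
Net migration: Group 1 − 30 → 1247; Group 2 − 50 → 747; Group 3 − 155 → 447; Group 4 − 155 → 1414; Group 5 + 40 → 1707
Giving 1247 / 747 / 447 / 1414 / 1707.
After projecting period 2:
Births: 447 × 0.277 = 124  |  1414 × 0.522 = 738 → total 862
Group 2: 1247 × 0.96 = 1197
Group 3: 747 × 0.971 = 725
Group 4: 447 × 0.951 = 425
Group 5: 1414 × 0.93 + 1707 × 0.273 = 1315 + 466 = 1781
Net migration: Group 1 − 30 → 832; Group 2 − 50 → 1147; Group 3 − 155 → 570; Group 4 − 155 → 270; Group 5 + 40 → 1821
Giving 832 / 1147 / 570 / 270 / 1821.
After projecting period 3:
Births: 570 × 0.277 = 158  |  270 × 0.522 = 141 → total 299
Group 2: 832 × 0.96 = 799
Group 3: 1147 × 0.971 = 1114
Group 4: 570 × 0.951 = 542
Group 5: 270 × 0.93 + 1821 × 0.273 = 251 + 497 = 748
Net migration: Group 1 − 30 → 269; Group 2 − 50 → 749; Group 3 − 155 → 959; Group 4 − 155 → 387; Group 5 + 40 → 788
Giving 269 / 749 / 959 / 387 / 788.
After projecting period 4:
Births: 959 × 0.277 = 266  |  387 × 0.522 = 202 → total 468
Group 2: 269 × 0.96 = 258
Group 3: 749 × 0.971 = 727
Group 4: 959 × 0.951 = 912
Group 5: 387 × 0.93 + 788 × 0.273 = 360 + 215 = 575
Net migration: Group 1 − 30 → 438; Group 2 − 50 → 208; Group 3 − 155 → 572; Group 4 − 155 → 757; Group 5 + 40 → 615
Giving 438 / 208 / 572 / 757 / 615.
Scenario B total after 4 periods: 2590
Difference B − A = 2590 − 2292 = 298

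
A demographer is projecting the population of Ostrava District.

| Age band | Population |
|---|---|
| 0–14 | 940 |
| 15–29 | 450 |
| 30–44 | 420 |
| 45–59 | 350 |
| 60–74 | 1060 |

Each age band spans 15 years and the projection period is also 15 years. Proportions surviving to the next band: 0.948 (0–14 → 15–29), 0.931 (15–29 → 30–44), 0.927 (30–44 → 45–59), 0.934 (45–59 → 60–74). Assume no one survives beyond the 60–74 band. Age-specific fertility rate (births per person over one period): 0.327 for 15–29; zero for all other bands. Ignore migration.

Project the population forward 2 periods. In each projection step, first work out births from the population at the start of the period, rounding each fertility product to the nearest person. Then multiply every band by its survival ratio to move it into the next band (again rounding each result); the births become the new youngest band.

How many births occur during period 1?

147

Numbering the groups 1..5 from youngest to oldest:
[period 1]
Births: 450 * 0.327 = 147
Group 2: 940 * 0.948 = 891
Group 3: 450 * 0.931 = 419
Group 4: 420 * 0.927 = 389
Group 5: 350 * 0.934 = 327
Population now: 0–14=147, 15–29=891, 30–44=419, 45–59=389, 60–74=327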